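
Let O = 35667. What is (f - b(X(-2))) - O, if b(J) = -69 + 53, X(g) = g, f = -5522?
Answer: -41173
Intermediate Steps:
b(J) = -16
(f - b(X(-2))) - O = (-5522 - 1*(-16)) - 1*35667 = (-5522 + 16) - 35667 = -5506 - 35667 = -41173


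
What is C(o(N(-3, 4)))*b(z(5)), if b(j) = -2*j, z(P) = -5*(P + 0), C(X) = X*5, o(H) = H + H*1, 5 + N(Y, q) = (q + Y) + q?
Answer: 0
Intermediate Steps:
N(Y, q) = -5 + Y + 2*q (N(Y, q) = -5 + ((q + Y) + q) = -5 + ((Y + q) + q) = -5 + (Y + 2*q) = -5 + Y + 2*q)
o(H) = 2*H (o(H) = H + H = 2*H)
C(X) = 5*X
z(P) = -5*P
C(o(N(-3, 4)))*b(z(5)) = (5*(2*(-5 - 3 + 2*4)))*(-(-10)*5) = (5*(2*(-5 - 3 + 8)))*(-2*(-25)) = (5*(2*0))*50 = (5*0)*50 = 0*50 = 0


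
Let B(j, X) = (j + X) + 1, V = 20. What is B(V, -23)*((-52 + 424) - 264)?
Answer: -216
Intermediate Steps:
B(j, X) = 1 + X + j (B(j, X) = (X + j) + 1 = 1 + X + j)
B(V, -23)*((-52 + 424) - 264) = (1 - 23 + 20)*((-52 + 424) - 264) = -2*(372 - 264) = -2*108 = -216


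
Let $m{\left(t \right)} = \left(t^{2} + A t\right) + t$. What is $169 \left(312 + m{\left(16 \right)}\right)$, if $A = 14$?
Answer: $136552$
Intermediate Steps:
$m{\left(t \right)} = t^{2} + 15 t$ ($m{\left(t \right)} = \left(t^{2} + 14 t\right) + t = t^{2} + 15 t$)
$169 \left(312 + m{\left(16 \right)}\right) = 169 \left(312 + 16 \left(15 + 16\right)\right) = 169 \left(312 + 16 \cdot 31\right) = 169 \left(312 + 496\right) = 169 \cdot 808 = 136552$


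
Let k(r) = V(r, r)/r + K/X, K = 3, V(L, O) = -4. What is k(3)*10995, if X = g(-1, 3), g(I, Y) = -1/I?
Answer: 18325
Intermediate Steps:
X = 1 (X = -1/(-1) = -1*(-1) = 1)
k(r) = 3 - 4/r (k(r) = -4/r + 3/1 = -4/r + 3*1 = -4/r + 3 = 3 - 4/r)
k(3)*10995 = (3 - 4/3)*10995 = (5/3)*10995 = 18325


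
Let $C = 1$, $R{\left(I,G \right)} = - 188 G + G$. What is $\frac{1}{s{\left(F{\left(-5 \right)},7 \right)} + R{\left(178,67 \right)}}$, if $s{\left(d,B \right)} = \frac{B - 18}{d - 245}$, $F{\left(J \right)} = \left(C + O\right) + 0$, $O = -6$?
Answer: $- \frac{250}{3132239} \approx -7.9815 \cdot 10^{-5}$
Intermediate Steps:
$R{\left(I,G \right)} = - 187 G$
$F{\left(J \right)} = -5$ ($F{\left(J \right)} = \left(1 - 6\right) + 0 = -5 + 0 = -5$)
$s{\left(d,B \right)} = \frac{-18 + B}{-245 + d}$
$\frac{1}{s{\left(F{\left(-5 \right)},7 \right)} + R{\left(178,67 \right)}} = \frac{1}{\frac{-18 + 7}{-245 - 5} - 12529} = \frac{1}{\frac{1}{-250} \left(-11\right) - 12529} = \frac{1}{\left(- \frac{1}{250}\right) \left(-11\right) - 12529} = \frac{1}{\frac{11}{250} - 12529} = \frac{1}{- \frac{3132239}{250}} = - \frac{250}{3132239}$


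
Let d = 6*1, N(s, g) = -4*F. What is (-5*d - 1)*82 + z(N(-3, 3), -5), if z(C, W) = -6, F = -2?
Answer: -2548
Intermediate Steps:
N(s, g) = 8 (N(s, g) = -4*(-2) = 8)
d = 6
(-5*d - 1)*82 + z(N(-3, 3), -5) = (-5*6 - 1)*82 - 6 = (-30 - 1)*82 - 6 = -31*82 - 6 = -2542 - 6 = -2548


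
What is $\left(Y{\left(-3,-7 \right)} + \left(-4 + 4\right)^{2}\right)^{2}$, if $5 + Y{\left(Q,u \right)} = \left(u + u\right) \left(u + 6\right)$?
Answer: $81$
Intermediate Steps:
$Y{\left(Q,u \right)} = -5 + 2 u \left(6 + u\right)$ ($Y{\left(Q,u \right)} = -5 + \left(u + u\right) \left(u + 6\right) = -5 + 2 u \left(6 + u\right)$)
$\left(Y{\left(-3,-7 \right)} + \left(-4 + 4\right)^{2}\right)^{2} = \left(\left(-5 + 2 \left(-7\right)^{2} + 12 \left(-7\right)\right) + \left(-4 + 4\right)^{2}\right)^{2} = \left(\left(-5 + 2 \cdot 49 - 84\right) + 0^{2}\right)^{2} = \left(\left(-5 + 98 - 84\right) + 0\right)^{2} = \left(9 + 0\right)^{2} = 9^{2} = 81$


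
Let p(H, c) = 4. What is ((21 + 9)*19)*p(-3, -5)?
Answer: 2280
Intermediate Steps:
((21 + 9)*19)*p(-3, -5) = ((21 + 9)*19)*4 = (30*19)*4 = 570*4 = 2280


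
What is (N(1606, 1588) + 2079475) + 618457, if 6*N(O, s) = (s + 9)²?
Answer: 18738001/6 ≈ 3.1230e+6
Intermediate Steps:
N(O, s) = (9 + s)²/6 (N(O, s) = (s + 9)²/6 = (9 + s)²/6)
(N(1606, 1588) + 2079475) + 618457 = ((9 + 1588)²/6 + 2079475) + 618457 = ((⅙)*1597² + 2079475) + 618457 = ((⅙)*2550409 + 2079475) + 618457 = (2550409/6 + 2079475) + 618457 = 15027259/6 + 618457 = 18738001/6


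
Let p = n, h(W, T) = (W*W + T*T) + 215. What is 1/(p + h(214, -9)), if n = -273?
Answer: 1/45819 ≈ 2.1825e-5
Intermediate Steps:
h(W, T) = 215 + T² + W² (h(W, T) = (W² + T²) + 215 = (T² + W²) + 215 = 215 + T² + W²)
p = -273
1/(p + h(214, -9)) = 1/(-273 + (215 + (-9)² + 214²)) = 1/(-273 + (215 + 81 + 45796)) = 1/(-273 + 46092) = 1/45819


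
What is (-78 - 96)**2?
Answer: 30276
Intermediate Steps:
(-78 - 96)**2 = (-174)**2 = 30276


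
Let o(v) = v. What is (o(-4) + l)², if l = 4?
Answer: 0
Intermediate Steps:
(o(-4) + l)² = (-4 + 4)² = 0² = 0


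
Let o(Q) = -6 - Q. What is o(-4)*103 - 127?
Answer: -333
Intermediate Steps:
o(-4)*103 - 127 = (-6 - 1*(-4))*103 - 127 = (-6 + 4)*103 - 127 = -2*103 - 127 = -206 - 127 = -333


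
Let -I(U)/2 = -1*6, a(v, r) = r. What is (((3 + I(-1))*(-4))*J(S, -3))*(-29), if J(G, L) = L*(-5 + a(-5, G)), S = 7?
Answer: -10440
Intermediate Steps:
J(G, L) = L*(-5 + G)
I(U) = 12 (I(U) = -(-2)*6 = -2*(-6) = 12)
(((3 + I(-1))*(-4))*J(S, -3))*(-29) = (((3 + 12)*(-4))*(-3*(-5 + 7)))*(-29) = ((15*(-4))*(-3*2))*(-29) = -60*(-6)*(-29) = 360*(-29) = -10440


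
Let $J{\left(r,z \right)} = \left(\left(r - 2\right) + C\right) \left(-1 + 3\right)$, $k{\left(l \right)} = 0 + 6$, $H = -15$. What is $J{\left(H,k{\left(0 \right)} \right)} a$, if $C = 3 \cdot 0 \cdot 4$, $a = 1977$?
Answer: $-67218$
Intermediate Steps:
$k{\left(l \right)} = 6$
$C = 0$ ($C = 0 \cdot 4 = 0$)
$J{\left(r,z \right)} = -4 + 2 r$ ($J{\left(r,z \right)} = \left(\left(r - 2\right) + 0\right) \left(-1 + 3\right) = \left(\left(-2 + r\right) + 0\right) 2 = \left(-2 + r\right) 2 = -4 + 2 r$)
$J{\left(H,k{\left(0 \right)} \right)} a = \left(-4 + 2 \left(-15\right)\right) 1977 = \left(-4 - 30\right) 1977 = \left(-34\right) 1977 = -67218$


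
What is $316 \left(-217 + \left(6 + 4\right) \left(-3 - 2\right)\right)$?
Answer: $-84372$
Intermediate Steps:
$316 \left(-217 + \left(6 + 4\right) \left(-3 - 2\right)\right) = 316 \left(-217 + 10 \left(-5\right)\right) = 316 \left(-217 - 50\right) = 316 \left(-267\right) = -84372$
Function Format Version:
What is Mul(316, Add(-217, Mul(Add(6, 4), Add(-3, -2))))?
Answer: -84372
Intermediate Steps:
Mul(316, Add(-217, Mul(Add(6, 4), Add(-3, -2)))) = Mul(316, Add(-217, Mul(10, -5))) = Mul(316, Add(-217, -50)) = Mul(316, -267) = -84372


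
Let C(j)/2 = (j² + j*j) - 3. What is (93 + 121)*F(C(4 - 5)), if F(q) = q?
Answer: -428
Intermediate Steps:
C(j) = -6 + 4*j² (C(j) = 2*((j² + j*j) - 3) = 2*((j² + j²) - 3) = 2*(2*j² - 3) = 2*(-3 + 2*j²) = -6 + 4*j²)
(93 + 121)*F(C(4 - 5)) = (93 + 121)*(-6 + 4*(4 - 5)²) = 214*(-6 + 4*(-1)²) = 214*(-6 + 4*1) = 214*(-6 + 4) = 214*(-2) = -428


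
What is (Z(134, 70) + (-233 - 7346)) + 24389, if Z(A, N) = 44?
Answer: 16854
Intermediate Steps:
(Z(134, 70) + (-233 - 7346)) + 24389 = (44 + (-233 - 7346)) + 24389 = (44 - 7579) + 24389 = -7535 + 24389 = 16854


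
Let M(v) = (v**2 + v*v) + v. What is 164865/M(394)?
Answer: 54955/103622 ≈ 0.53034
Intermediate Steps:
M(v) = v + 2*v**2 (M(v) = (v**2 + v**2) + v = 2*v**2 + v = v + 2*v**2)
164865/M(394) = 164865/((394*(1 + 2*394))) = 164865/((394*(1 + 788))) = 164865/((394*789)) = 164865/310866 = 164865*(1/310866) = 54955/103622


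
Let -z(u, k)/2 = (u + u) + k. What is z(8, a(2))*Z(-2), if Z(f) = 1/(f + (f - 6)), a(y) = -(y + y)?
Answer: 12/5 ≈ 2.4000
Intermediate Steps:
a(y) = -2*y
Z(f) = 1/(-6 + 2*f) (Z(f) = 1/(f + (-6 + f)) = 1/(-6 + 2*f))
z(u, k) = -4*u - 2*k (z(u, k) = -2*((u + u) + k) = -2*(2*u + k) = -2*(k + 2*u) = -4*u - 2*k)
z(8, a(2))*Z(-2) = (-4*8 - (-4)*2)*(1/(2*(-3 - 2))) = (-32 - 2*(-4))*((½)/(-5)) = (-32 + 8)*((½)*(-⅕)) = -24*(-⅒) = 12/5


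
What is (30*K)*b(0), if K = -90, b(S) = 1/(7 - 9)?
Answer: 1350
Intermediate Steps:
b(S) = -½ (b(S) = 1/(-2) = -½)
(30*K)*b(0) = (30*(-90))*(-½) = -2700*(-½) = 1350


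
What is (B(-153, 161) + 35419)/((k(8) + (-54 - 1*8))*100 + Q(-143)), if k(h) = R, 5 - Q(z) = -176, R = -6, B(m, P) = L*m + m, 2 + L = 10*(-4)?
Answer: -41692/6619 ≈ -6.2988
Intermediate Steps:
L = -42 (L = -2 + 10*(-4) = -2 - 40 = -42)
B(m, P) = -41*m (B(m, P) = -42*m + m = -41*m)
Q(z) = 181 (Q(z) = 5 - 1*(-176) = 5 + 176 = 181)
k(h) = -6
(B(-153, 161) + 35419)/((k(8) + (-54 - 1*8))*100 + Q(-143)) = (-41*(-153) + 35419)/((-6 + (-54 - 1*8))*100 + 181) = (6273 + 35419)/((-6 + (-54 - 8))*100 + 181) = 41692/((-6 - 62)*100 + 181) = 41692/(-68*100 + 181) = 41692/(-6800 + 181) = 41692/(-6619) = 41692*(-1/6619) = -41692/6619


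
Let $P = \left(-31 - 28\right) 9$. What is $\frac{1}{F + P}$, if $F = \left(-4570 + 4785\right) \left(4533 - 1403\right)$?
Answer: $\frac{1}{672419} \approx 1.4872 \cdot 10^{-6}$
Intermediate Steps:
$F = 672950$ ($F = 215 \cdot 3130 = 672950$)
$P = -531$ ($P = \left(-59\right) 9 = -531$)
$\frac{1}{F + P} = \frac{1}{672950 - 531} = \frac{1}{672419}$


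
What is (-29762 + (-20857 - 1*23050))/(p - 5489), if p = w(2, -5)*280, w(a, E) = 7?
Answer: 73669/3529 ≈ 20.875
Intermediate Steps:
p = 1960 (p = 7*280 = 1960)
(-29762 + (-20857 - 1*23050))/(p - 5489) = (-29762 + (-20857 - 1*23050))/(1960 - 5489) = (-29762 + (-20857 - 23050))/(-3529) = (-29762 - 43907)*(-1/3529) = -73669*(-1/3529) = 73669/3529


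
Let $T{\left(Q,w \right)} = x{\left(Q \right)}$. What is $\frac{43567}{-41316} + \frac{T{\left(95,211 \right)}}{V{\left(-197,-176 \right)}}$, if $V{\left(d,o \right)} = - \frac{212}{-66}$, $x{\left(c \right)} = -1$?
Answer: $- \frac{2990765}{2189748} \approx -1.3658$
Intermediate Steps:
$V{\left(d,o \right)} = \frac{106}{33}$ ($V{\left(d,o \right)} = \left(-212\right) \left(- \frac{1}{66}\right) = \frac{106}{33}$)
$T{\left(Q,w \right)} = -1$
$\frac{43567}{-41316} + \frac{T{\left(95,211 \right)}}{V{\left(-197,-176 \right)}} = \frac{43567}{-41316} - \frac{1}{\frac{106}{33}} = 43567 \left(- \frac{1}{41316}\right) - \frac{33}{106} = - \frac{43567}{41316} - \frac{33}{106} = - \frac{2990765}{2189748}$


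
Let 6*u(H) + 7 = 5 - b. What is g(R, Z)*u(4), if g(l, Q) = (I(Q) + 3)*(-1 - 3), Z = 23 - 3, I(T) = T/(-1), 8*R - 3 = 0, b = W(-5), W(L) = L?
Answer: 34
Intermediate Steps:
b = -5
R = 3/8 (R = 3/8 + (⅛)*0 = 3/8 + 0 = 3/8 ≈ 0.37500)
I(T) = -T (I(T) = T*(-1) = -T)
u(H) = ½ (u(H) = -7/6 + (5 - 1*(-5))/6 = -7/6 + (5 + 5)/6 = -7/6 + (⅙)*10 = -7/6 + 5/3 = ½)
Z = 20
g(l, Q) = -12 + 4*Q (g(l, Q) = (-Q + 3)*(-1 - 3) = (3 - Q)*(-4) = -12 + 4*Q)
g(R, Z)*u(4) = (-12 + 4*20)*(½) = (-12 + 80)*(½) = 68*(½) = 34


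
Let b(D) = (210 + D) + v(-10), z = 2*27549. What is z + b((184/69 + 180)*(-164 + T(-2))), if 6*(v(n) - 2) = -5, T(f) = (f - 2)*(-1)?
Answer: 52165/2 ≈ 26083.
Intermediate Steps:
T(f) = 2 - f (T(f) = (-2 + f)*(-1) = 2 - f)
v(n) = 7/6 (v(n) = 2 + (⅙)*(-5) = 2 - ⅚ = 7/6)
z = 55098
b(D) = 1267/6 + D (b(D) = (210 + D) + 7/6 = 1267/6 + D)
z + b((184/69 + 180)*(-164 + T(-2))) = 55098 + (1267/6 + (184/69 + 180)*(-164 + (2 - 1*(-2)))) = 55098 + (1267/6 + (184*(1/69) + 180)*(-164 + (2 + 2))) = 55098 + (1267/6 + (8/3 + 180)*(-164 + 4)) = 55098 + (1267/6 + (548/3)*(-160)) = 55098 + (1267/6 - 87680/3) = 55098 - 58031/2 = 52165/2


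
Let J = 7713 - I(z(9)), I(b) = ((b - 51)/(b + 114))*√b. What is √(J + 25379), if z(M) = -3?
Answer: √(45302948 + 666*I*√3)/37 ≈ 181.91 + 0.002316*I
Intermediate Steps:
I(b) = √b*(-51 + b)/(114 + b) (I(b) = ((-51 + b)/(114 + b))*√b = √b*(-51 + b)/(114 + b))
J = 7713 + 18*I*√3/37 (J = 7713 - √(-3)*(-51 - 3)/(114 - 3) = 7713 - I*√3*(-54)/111 = 7713 - (-18)*I*√3/37 = 7713 + 18*I*√3/37 ≈ 7713.0 + 0.84262*I)
√(J + 25379) = √((7713 + 18*I*√3/37) + 25379) = √(33092 + 18*I*√3/37)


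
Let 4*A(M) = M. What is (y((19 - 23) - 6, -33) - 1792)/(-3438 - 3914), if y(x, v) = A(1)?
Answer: 7167/29408 ≈ 0.24371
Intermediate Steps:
A(M) = M/4
y(x, v) = 1/4 (y(x, v) = (1/4)*1 = 1/4)
(y((19 - 23) - 6, -33) - 1792)/(-3438 - 3914) = (1/4 - 1792)/(-3438 - 3914) = -7167/4/(-7352) = -7167/4*(-1/7352) = 7167/29408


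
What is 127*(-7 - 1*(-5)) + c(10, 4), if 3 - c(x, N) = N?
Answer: -255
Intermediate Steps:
c(x, N) = 3 - N
127*(-7 - 1*(-5)) + c(10, 4) = 127*(-7 - 1*(-5)) + (3 - 1*4) = 127*(-7 + 5) + (3 - 4) = 127*(-2) - 1 = -254 - 1 = -255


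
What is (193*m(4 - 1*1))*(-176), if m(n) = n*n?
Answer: -305712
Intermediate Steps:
m(n) = n²
(193*m(4 - 1*1))*(-176) = (193*(4 - 1*1)²)*(-176) = (193*(4 - 1)²)*(-176) = (193*3²)*(-176) = (193*9)*(-176) = 1737*(-176) = -305712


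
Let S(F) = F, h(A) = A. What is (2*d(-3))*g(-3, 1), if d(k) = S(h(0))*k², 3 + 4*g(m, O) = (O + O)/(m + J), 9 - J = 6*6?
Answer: 0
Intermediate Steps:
J = -27 (J = 9 - 6*6 = 9 - 1*36 = 9 - 36 = -27)
g(m, O) = -¾ + O/(2*(-27 + m)) (g(m, O) = -¾ + ((O + O)/(m - 27))/4 = -¾ + ((2*O)/(-27 + m))/4 = -¾ + (2*O/(-27 + m))/4 = -¾ + O/(2*(-27 + m)))
d(k) = 0 (d(k) = 0*k² = 0)
(2*d(-3))*g(-3, 1) = (2*0)*((81 - 3*(-3) + 2*1)/(4*(-27 - 3))) = 0*((¼)*(81 + 9 + 2)/(-30)) = 0*((¼)*(-1/30)*92) = 0*(-23/30) = 0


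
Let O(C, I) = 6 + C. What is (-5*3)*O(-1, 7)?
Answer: -75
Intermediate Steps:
(-5*3)*O(-1, 7) = (-5*3)*(6 - 1) = -15*5 = -75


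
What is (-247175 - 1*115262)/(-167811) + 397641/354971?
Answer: 195383158178/59568038481 ≈ 3.2800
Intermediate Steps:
(-247175 - 1*115262)/(-167811) + 397641/354971 = (-247175 - 115262)*(-1/167811) + 397641*(1/354971) = -362437*(-1/167811) + 397641/354971 = 362437/167811 + 397641/354971 = 195383158178/59568038481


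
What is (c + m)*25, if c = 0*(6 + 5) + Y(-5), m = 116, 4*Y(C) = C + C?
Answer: 5675/2 ≈ 2837.5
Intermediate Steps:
Y(C) = C/2 (Y(C) = (C + C)/4 = (2*C)/4 = C/2)
c = -5/2 (c = 0*(6 + 5) + (½)*(-5) = 0*11 - 5/2 = 0 - 5/2 = -5/2 ≈ -2.5000)
(c + m)*25 = (-5/2 + 116)*25 = (227/2)*25 = 5675/2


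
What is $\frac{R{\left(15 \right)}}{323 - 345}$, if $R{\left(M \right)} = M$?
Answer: $- \frac{15}{22} \approx -0.68182$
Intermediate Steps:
$\frac{R{\left(15 \right)}}{323 - 345} = \frac{1}{323 - 345} \cdot 15 = \frac{1}{-22} \cdot 15 = \left(- \frac{1}{22}\right) 15 = - \frac{15}{22}$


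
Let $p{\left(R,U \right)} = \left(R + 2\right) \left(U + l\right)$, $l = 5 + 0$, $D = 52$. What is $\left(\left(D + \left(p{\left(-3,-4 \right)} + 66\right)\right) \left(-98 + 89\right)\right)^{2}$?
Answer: $1108809$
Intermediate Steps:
$l = 5$
$p{\left(R,U \right)} = \left(2 + R\right) \left(5 + U\right)$ ($p{\left(R,U \right)} = \left(R + 2\right) \left(U + 5\right) = \left(2 + R\right) \left(5 + U\right)$)
$\left(\left(D + \left(p{\left(-3,-4 \right)} + 66\right)\right) \left(-98 + 89\right)\right)^{2} = \left(\left(52 + \left(\left(10 + 2 \left(-4\right) + 5 \left(-3\right) - -12\right) + 66\right)\right) \left(-98 + 89\right)\right)^{2} = \left(\left(52 + \left(\left(10 - 8 - 15 + 12\right) + 66\right)\right) \left(-9\right)\right)^{2} = \left(\left(52 + \left(-1 + 66\right)\right) \left(-9\right)\right)^{2} = \left(\left(52 + 65\right) \left(-9\right)\right)^{2} = \left(117 \left(-9\right)\right)^{2} = \left(-1053\right)^{2} = 1108809$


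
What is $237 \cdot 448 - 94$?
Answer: $106082$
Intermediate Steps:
$237 \cdot 448 - 94 = 106176 - 94 = 106082$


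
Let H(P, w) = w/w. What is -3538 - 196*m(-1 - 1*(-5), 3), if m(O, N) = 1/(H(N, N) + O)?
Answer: -17886/5 ≈ -3577.2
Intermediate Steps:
H(P, w) = 1
m(O, N) = 1/(1 + O)
-3538 - 196*m(-1 - 1*(-5), 3) = -3538 - 196/(1 + (-1 - 1*(-5))) = -3538 - 196/(1 + (-1 + 5)) = -3538 - 196/(1 + 4) = -3538 - 196/5 = -17886/5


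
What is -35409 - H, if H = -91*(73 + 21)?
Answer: -26855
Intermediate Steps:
H = -8554 (H = -91*94 = -8554)
-35409 - H = -35409 - 1*(-8554) = -35409 + 8554 = -26855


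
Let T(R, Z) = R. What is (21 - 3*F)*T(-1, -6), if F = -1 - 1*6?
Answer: -42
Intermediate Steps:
F = -7 (F = -1 - 6 = -7)
(21 - 3*F)*T(-1, -6) = (21 - 3*(-7))*(-1) = (21 + 21)*(-1) = 42*(-1) = -42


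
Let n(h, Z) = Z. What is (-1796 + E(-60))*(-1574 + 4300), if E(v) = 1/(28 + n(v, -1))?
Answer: -132186466/27 ≈ -4.8958e+6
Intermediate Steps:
E(v) = 1/27 (E(v) = 1/(28 - 1) = 1/27)
(-1796 + E(-60))*(-1574 + 4300) = (-1796 + 1/27)*(-1574 + 4300) = -48491/27*2726 = -132186466/27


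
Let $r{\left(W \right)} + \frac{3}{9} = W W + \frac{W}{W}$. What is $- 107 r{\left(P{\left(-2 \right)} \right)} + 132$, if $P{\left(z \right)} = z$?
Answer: $- \frac{1102}{3} \approx -367.33$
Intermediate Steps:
$r{\left(W \right)} = \frac{2}{3} + W^{2}$ ($r{\left(W \right)} = - \frac{1}{3} + \left(W W + \frac{W}{W}\right) = - \frac{1}{3} + \left(W^{2} + 1\right) = - \frac{1}{3} + \left(1 + W^{2}\right) = \frac{2}{3} + W^{2}$)
$- 107 r{\left(P{\left(-2 \right)} \right)} + 132 = - 107 \left(\frac{2}{3} + \left(-2\right)^{2}\right) + 132 = - 107 \left(\frac{2}{3} + 4\right) + 132 = \left(-107\right) \frac{14}{3} + 132 = - \frac{1498}{3} + 132 = - \frac{1102}{3}$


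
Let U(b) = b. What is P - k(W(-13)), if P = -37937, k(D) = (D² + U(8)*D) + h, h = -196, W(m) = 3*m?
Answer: -38950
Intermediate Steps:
k(D) = -196 + D² + 8*D (k(D) = (D² + 8*D) - 196 = -196 + D² + 8*D)
P - k(W(-13)) = -37937 - (-196 + (3*(-13))² + 8*(3*(-13))) = -37937 - (-196 + (-39)² + 8*(-39)) = -37937 - (-196 + 1521 - 312) = -37937 - 1*1013 = -37937 - 1013 = -38950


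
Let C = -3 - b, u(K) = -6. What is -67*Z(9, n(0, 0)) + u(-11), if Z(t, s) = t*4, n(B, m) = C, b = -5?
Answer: -2418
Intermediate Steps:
C = 2 (C = -3 - 1*(-5) = -3 + 5 = 2)
n(B, m) = 2
Z(t, s) = 4*t
-67*Z(9, n(0, 0)) + u(-11) = -268*9 - 6 = -67*36 - 6 = -2412 - 6 = -2418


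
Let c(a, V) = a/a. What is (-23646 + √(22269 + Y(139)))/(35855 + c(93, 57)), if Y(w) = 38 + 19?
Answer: -3941/5976 + 61*√6/35856 ≈ -0.65530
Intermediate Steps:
c(a, V) = 1
Y(w) = 57
(-23646 + √(22269 + Y(139)))/(35855 + c(93, 57)) = (-23646 + √(22269 + 57))/(35855 + 1) = (-23646 + √22326)/35856 = (-23646 + 61*√6)*(1/35856) = -3941/5976 + 61*√6/35856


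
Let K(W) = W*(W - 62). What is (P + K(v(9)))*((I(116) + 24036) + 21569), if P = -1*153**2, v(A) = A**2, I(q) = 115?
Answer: -999896400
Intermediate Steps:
K(W) = W*(-62 + W)
P = -23409 (P = -1*23409 = -23409)
(P + K(v(9)))*((I(116) + 24036) + 21569) = (-23409 + 9**2*(-62 + 9**2))*((115 + 24036) + 21569) = (-23409 + 81*(-62 + 81))*(24151 + 21569) = (-23409 + 81*19)*45720 = (-23409 + 1539)*45720 = -21870*45720 = -999896400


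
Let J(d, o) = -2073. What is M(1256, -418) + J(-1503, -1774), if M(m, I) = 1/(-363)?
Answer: -752500/363 ≈ -2073.0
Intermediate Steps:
M(m, I) = -1/363
M(1256, -418) + J(-1503, -1774) = -1/363 - 2073 = -752500/363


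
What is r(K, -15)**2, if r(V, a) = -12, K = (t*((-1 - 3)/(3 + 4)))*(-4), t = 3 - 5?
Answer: 144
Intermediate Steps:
t = -2
K = -32/7 (K = -2*(-1 - 3)/(3 + 4)*(-4) = -(-8)/7*(-4) = -2*(-4/7)*(-4) = (8/7)*(-4) = -32/7 ≈ -4.5714)
r(K, -15)**2 = (-12)**2 = 144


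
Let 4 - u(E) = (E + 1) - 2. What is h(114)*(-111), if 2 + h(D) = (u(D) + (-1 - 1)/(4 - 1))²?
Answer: -4004251/3 ≈ -1.3348e+6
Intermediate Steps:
u(E) = 5 - E (u(E) = 4 - ((E + 1) - 2) = 4 - ((1 + E) - 2) = 4 - (-1 + E) = 4 + (1 - E) = 5 - E)
h(D) = -2 + (13/3 - D)² (h(D) = -2 + ((5 - D) + (-1 - 1)/(4 - 1))² = -2 + ((5 - D) - 2/3)² = -2 + ((5 - D) - 2*⅓)² = -2 + ((5 - D) - ⅔)² = -2 + (13/3 - D)²)
h(114)*(-111) = (-2 + (-13 + 3*114)²/9)*(-111) = (-2 + (-13 + 342)²/9)*(-111) = (-2 + (⅑)*329²)*(-111) = (-2 + (⅑)*108241)*(-111) = (-2 + 108241/9)*(-111) = (108223/9)*(-111) = -4004251/3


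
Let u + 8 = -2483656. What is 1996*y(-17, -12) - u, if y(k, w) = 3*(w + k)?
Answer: 2310012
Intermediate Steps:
u = -2483664 (u = -8 - 2483656 = -2483664)
y(k, w) = 3*k + 3*w (y(k, w) = 3*(k + w) = 3*k + 3*w)
1996*y(-17, -12) - u = 1996*(3*(-17) + 3*(-12)) - 1*(-2483664) = 1996*(-51 - 36) + 2483664 = 1996*(-87) + 2483664 = -173652 + 2483664 = 2310012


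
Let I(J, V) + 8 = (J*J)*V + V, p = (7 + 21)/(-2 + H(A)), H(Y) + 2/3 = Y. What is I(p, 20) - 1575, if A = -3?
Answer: -310587/289 ≈ -1074.7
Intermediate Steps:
H(Y) = -⅔ + Y
p = -84/17 (p = (7 + 21)/(-2 + (-⅔ - 3)) = 28/(-2 - 11/3) = 28/(-17/3) = 28*(-3/17) = -84/17 ≈ -4.9412)
I(J, V) = -8 + V + V*J² (I(J, V) = -8 + ((J*J)*V + V) = -8 + (J²*V + V) = -8 + (V*J² + V) = -8 + (V + V*J²) = -8 + V + V*J²)
I(p, 20) - 1575 = (-8 + 20 + 20*(-84/17)²) - 1575 = (-8 + 20 + 20*(7056/289)) - 1575 = (-8 + 20 + 141120/289) - 1575 = 144588/289 - 1575 = -310587/289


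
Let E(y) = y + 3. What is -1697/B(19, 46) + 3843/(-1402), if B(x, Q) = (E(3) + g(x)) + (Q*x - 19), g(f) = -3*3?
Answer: -2826715/597252 ≈ -4.7329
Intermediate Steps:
g(f) = -9
E(y) = 3 + y
B(x, Q) = -22 + Q*x (B(x, Q) = ((3 + 3) - 9) + (Q*x - 19) = (6 - 9) + (-19 + Q*x) = -3 + (-19 + Q*x) = -22 + Q*x)
-1697/B(19, 46) + 3843/(-1402) = -1697/(-22 + 46*19) + 3843/(-1402) = -1697/(-22 + 874) + 3843*(-1/1402) = -1697/852 - 3843/1402 = -2826715/597252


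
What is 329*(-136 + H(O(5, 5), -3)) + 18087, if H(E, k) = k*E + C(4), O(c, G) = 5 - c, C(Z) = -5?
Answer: -28302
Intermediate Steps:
H(E, k) = -5 + E*k (H(E, k) = k*E - 5 = E*k - 5 = -5 + E*k)
329*(-136 + H(O(5, 5), -3)) + 18087 = 329*(-136 + (-5 + (5 - 1*5)*(-3))) + 18087 = 329*(-136 + (-5 + (5 - 5)*(-3))) + 18087 = 329*(-136 + (-5 + 0*(-3))) + 18087 = 329*(-136 + (-5 + 0)) + 18087 = 329*(-136 - 5) + 18087 = 329*(-141) + 18087 = -46389 + 18087 = -28302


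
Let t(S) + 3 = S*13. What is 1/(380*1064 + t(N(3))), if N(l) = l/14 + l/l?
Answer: 14/5660659 ≈ 2.4732e-6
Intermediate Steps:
N(l) = 1 + l/14 (N(l) = l*(1/14) + 1 = l/14 + 1 = 1 + l/14)
t(S) = -3 + 13*S (t(S) = -3 + S*13 = -3 + 13*S)
1/(380*1064 + t(N(3))) = 1/(380*1064 + (-3 + 13*(1 + (1/14)*3))) = 1/(404320 + (-3 + 13*(1 + 3/14))) = 1/(404320 + (-3 + 13*(17/14))) = 1/(404320 + (-3 + 221/14)) = 1/(404320 + 179/14) = 1/(5660659/14) = 14/5660659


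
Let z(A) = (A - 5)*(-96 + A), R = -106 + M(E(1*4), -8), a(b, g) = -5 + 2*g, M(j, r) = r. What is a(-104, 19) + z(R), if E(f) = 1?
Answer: 25023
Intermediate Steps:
R = -114 (R = -106 - 8 = -114)
z(A) = (-96 + A)*(-5 + A) (z(A) = (-5 + A)*(-96 + A) = (-96 + A)*(-5 + A))
a(-104, 19) + z(R) = (-5 + 2*19) + (480 + (-114)² - 101*(-114)) = (-5 + 38) + (480 + 12996 + 11514) = 33 + 24990 = 25023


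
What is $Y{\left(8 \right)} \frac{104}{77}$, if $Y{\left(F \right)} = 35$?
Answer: $\frac{520}{11} \approx 47.273$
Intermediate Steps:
$Y{\left(8 \right)} \frac{104}{77} = 35 \cdot \frac{104}{77} = \frac{520}{11}$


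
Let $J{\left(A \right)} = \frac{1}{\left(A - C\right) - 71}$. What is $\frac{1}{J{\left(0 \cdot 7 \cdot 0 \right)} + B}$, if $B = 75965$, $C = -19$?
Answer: $\frac{52}{3950179} \approx 1.3164 \cdot 10^{-5}$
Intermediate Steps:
$J{\left(A \right)} = \frac{1}{-52 + A}$ ($J{\left(A \right)} = \frac{1}{\left(A - -19\right) - 71} = \frac{1}{\left(A + 19\right) - 71} = \frac{1}{\left(19 + A\right) - 71} = \frac{1}{-52 + A}$)
$\frac{1}{J{\left(0 \cdot 7 \cdot 0 \right)} + B} = \frac{1}{\frac{1}{-52 + 0 \cdot 7 \cdot 0} + 75965} = \frac{1}{\frac{1}{-52 + 0 \cdot 0} + 75965} = \frac{1}{\frac{1}{-52 + 0} + 75965} = \frac{1}{\frac{1}{-52} + 75965} = \frac{1}{- \frac{1}{52} + 75965} = \frac{1}{\frac{3950179}{52}} = \frac{52}{3950179}$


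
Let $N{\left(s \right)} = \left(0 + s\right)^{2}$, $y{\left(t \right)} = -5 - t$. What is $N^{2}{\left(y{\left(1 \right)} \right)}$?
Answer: $1296$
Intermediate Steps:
$N{\left(s \right)} = s^{2}$
$N^{2}{\left(y{\left(1 \right)} \right)} = \left(\left(-5 - 1\right)^{2}\right)^{2} = \left(\left(-6\right)^{2}\right)^{2} = 36^{2} = 1296$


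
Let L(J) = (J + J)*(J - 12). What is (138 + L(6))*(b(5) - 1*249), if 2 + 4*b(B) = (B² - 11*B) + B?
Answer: -33759/2 ≈ -16880.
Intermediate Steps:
b(B) = -½ - 5*B/2 + B²/4 (b(B) = -½ + ((B² - 11*B) + B)/4 = -½ + (B² - 10*B)/4 = -½ + (-5*B/2 + B²/4) = -½ - 5*B/2 + B²/4)
L(J) = 2*J*(-12 + J) (L(J) = (2*J)*(-12 + J) = 2*J*(-12 + J))
(138 + L(6))*(b(5) - 1*249) = (138 + 2*6*(-12 + 6))*((-½ - 5/2*5 + (¼)*5²) - 1*249) = (138 + 2*6*(-6))*((-½ - 25/2 + (¼)*25) - 249) = (138 - 72)*((-½ - 25/2 + 25/4) - 249) = 66*(-27/4 - 249) = 66*(-1023/4) = -33759/2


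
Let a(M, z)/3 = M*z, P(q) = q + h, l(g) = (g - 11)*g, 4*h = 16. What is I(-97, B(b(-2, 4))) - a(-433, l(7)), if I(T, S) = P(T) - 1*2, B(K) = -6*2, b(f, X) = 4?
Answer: -36467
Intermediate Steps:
h = 4 (h = (1/4)*16 = 4)
l(g) = g*(-11 + g) (l(g) = (-11 + g)*g = g*(-11 + g))
B(K) = -12
P(q) = 4 + q (P(q) = q + 4 = 4 + q)
a(M, z) = 3*M*z (a(M, z) = 3*(M*z) = 3*M*z)
I(T, S) = 2 + T (I(T, S) = (4 + T) - 1*2 = (4 + T) - 2 = 2 + T)
I(-97, B(b(-2, 4))) - a(-433, l(7)) = (2 - 97) - 3*(-433)*7*(-11 + 7) = -95 - 3*(-433)*7*(-4) = -95 - 3*(-433)*(-28) = -95 - 1*36372 = -95 - 36372 = -36467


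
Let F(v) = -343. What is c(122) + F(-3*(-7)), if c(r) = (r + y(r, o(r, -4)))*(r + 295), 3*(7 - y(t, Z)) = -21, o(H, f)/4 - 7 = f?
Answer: 56369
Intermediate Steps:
o(H, f) = 28 + 4*f
y(t, Z) = 14 (y(t, Z) = 7 - ⅓*(-21) = 7 + 7 = 14)
c(r) = (14 + r)*(295 + r) (c(r) = (r + 14)*(r + 295) = (14 + r)*(295 + r))
c(122) + F(-3*(-7)) = (4130 + 122² + 309*122) - 343 = (4130 + 14884 + 37698) - 343 = 56712 - 343 = 56369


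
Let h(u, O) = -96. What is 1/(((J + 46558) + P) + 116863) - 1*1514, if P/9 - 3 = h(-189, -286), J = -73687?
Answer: -134590057/88897 ≈ -1514.0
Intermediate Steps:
P = -837 (P = 27 + 9*(-96) = 27 - 864 = -837)
1/(((J + 46558) + P) + 116863) - 1*1514 = 1/(((-73687 + 46558) - 837) + 116863) - 1*1514 = 1/((-27129 - 837) + 116863) - 1514 = 1/(-27966 + 116863) - 1514 = 1/88897 - 1514 = -134590057/88897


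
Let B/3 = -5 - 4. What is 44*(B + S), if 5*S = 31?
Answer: -4576/5 ≈ -915.20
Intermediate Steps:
S = 31/5 (S = (1/5)*31 = 31/5 ≈ 6.2000)
B = -27 (B = 3*(-5 - 4) = 3*(-9) = -27)
44*(B + S) = 44*(-27 + 31/5) = 44*(-104/5) = -4576/5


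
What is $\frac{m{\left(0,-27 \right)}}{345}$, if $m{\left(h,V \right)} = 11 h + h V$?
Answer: $0$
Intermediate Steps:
$m{\left(h,V \right)} = 11 h + V h$
$\frac{m{\left(0,-27 \right)}}{345} = \frac{0 \left(11 - 27\right)}{345} = 0 \left(-16\right) \frac{1}{345} = 0 \cdot \frac{1}{345} = 0$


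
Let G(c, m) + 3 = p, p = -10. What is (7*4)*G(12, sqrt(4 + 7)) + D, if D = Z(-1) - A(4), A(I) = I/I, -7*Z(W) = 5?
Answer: -2560/7 ≈ -365.71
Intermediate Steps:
Z(W) = -5/7 (Z(W) = -1/7*5 = -5/7)
G(c, m) = -13 (G(c, m) = -3 - 10 = -13)
A(I) = 1
D = -12/7 (D = -5/7 - 1*1 = -5/7 - 1 = -12/7 ≈ -1.7143)
(7*4)*G(12, sqrt(4 + 7)) + D = (7*4)*(-13) - 12/7 = 28*(-13) - 12/7 = -364 - 12/7 = -2560/7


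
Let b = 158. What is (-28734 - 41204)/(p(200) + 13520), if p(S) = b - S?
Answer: -34969/6739 ≈ -5.1890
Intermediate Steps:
p(S) = 158 - S
(-28734 - 41204)/(p(200) + 13520) = (-28734 - 41204)/((158 - 1*200) + 13520) = -69938/((158 - 200) + 13520) = -69938/(-42 + 13520) = -69938/13478 = -69938*1/13478 = -34969/6739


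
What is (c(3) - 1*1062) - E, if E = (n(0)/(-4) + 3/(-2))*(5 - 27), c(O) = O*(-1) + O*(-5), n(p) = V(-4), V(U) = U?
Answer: -1091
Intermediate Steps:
n(p) = -4
c(O) = -6*O (c(O) = -O - 5*O = -6*O)
E = 11 (E = (-4/(-4) + 3/(-2))*(5 - 27) = (-4*(-1/4) + 3*(-1/2))*(-22) = (1 - 3/2)*(-22) = -1/2*(-22) = 11)
(c(3) - 1*1062) - E = (-6*3 - 1*1062) - 1*11 = (-18 - 1062) - 11 = -1080 - 11 = -1091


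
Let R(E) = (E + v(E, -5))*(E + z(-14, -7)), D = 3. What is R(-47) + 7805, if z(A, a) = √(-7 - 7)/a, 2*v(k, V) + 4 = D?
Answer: 20075/2 + 95*I*√14/14 ≈ 10038.0 + 25.39*I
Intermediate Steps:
v(k, V) = -½ (v(k, V) = -2 + (½)*3 = -2 + 3/2 = -½)
z(A, a) = I*√14/a (z(A, a) = √(-14)/a = (I*√14)/a = I*√14/a)
R(E) = (-½ + E)*(E - I*√14/7) (R(E) = (E - ½)*(E + I*√14/(-7)) = (-½ + E)*(E + I*√14*(-⅐)) = (-½ + E)*(E - I*√14/7))
R(-47) + 7805 = ((-47)² - ½*(-47) + I*√14/14 - ⅐*I*(-47)*√14) + 7805 = (2209 + 47/2 + I*√14/14 + 47*I*√14/7) + 7805 = (4465/2 + 95*I*√14/14) + 7805 = 20075/2 + 95*I*√14/14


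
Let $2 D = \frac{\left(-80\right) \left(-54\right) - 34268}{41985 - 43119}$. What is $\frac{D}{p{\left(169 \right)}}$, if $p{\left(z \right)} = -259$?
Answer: $- \frac{7487}{146853} \approx -0.050983$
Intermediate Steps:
$D = \frac{7487}{567}$ ($D = \frac{\left(\left(-80\right) \left(-54\right) - 34268\right) \frac{1}{41985 - 43119}}{2} = \frac{\left(4320 - 34268\right) \frac{1}{-1134}}{2} = \frac{\left(-29948\right) \left(- \frac{1}{1134}\right)}{2} = \frac{1}{2} \cdot \frac{14974}{567} = \frac{7487}{567} \approx 13.205$)
$\frac{D}{p{\left(169 \right)}} = \frac{7487}{567 \left(-259\right)} = \frac{7487}{567} \left(- \frac{1}{259}\right) = - \frac{7487}{146853}$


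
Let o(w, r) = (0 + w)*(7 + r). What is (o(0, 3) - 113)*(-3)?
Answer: 339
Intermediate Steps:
o(w, r) = w*(7 + r)
(o(0, 3) - 113)*(-3) = (0*(7 + 3) - 113)*(-3) = (0*10 - 113)*(-3) = (0 - 113)*(-3) = -113*(-3) = 339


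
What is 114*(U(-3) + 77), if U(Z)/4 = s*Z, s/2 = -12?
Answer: 41610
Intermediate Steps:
s = -24 (s = 2*(-12) = -24)
U(Z) = -96*Z (U(Z) = 4*(-24*Z) = -96*Z)
114*(U(-3) + 77) = 114*(-96*(-3) + 77) = 114*(288 + 77) = 114*365 = 41610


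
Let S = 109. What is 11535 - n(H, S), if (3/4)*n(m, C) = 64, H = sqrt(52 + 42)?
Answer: 34349/3 ≈ 11450.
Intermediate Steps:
H = sqrt(94) ≈ 9.6954
n(m, C) = 256/3 (n(m, C) = (4/3)*64 = 256/3)
11535 - n(H, S) = 11535 - 1*256/3 = 11535 - 256/3 = 34349/3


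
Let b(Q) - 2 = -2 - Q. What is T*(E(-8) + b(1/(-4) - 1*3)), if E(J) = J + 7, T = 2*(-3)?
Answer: -27/2 ≈ -13.500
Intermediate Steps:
T = -6
b(Q) = -Q (b(Q) = 2 + (-2 - Q) = -Q)
E(J) = 7 + J
T*(E(-8) + b(1/(-4) - 1*3)) = -6*((7 - 8) - (1/(-4) - 1*3)) = -6*(-1 - (-1/4 - 3)) = -6*(-1 - 1*(-13/4)) = -6*(-1 + 13/4) = -6*9/4 = -27/2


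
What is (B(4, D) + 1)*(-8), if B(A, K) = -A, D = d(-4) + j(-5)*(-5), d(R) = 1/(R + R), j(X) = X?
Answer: 24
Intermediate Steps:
d(R) = 1/(2*R)
D = 199/8 (D = (½)/(-4) - 5*(-5) = (½)*(-¼) + 25 = -⅛ + 25 = 199/8 ≈ 24.875)
(B(4, D) + 1)*(-8) = (-1*4 + 1)*(-8) = (-4 + 1)*(-8) = -3*(-8) = 24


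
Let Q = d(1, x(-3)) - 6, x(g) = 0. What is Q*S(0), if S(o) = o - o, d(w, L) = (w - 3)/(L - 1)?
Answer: 0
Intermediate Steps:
d(w, L) = (-3 + w)/(-1 + L)
S(o) = 0
Q = -4 (Q = (-3 + 1)/(-1 + 0) - 6 = -2/(-1) - 6 = -1*(-2) - 6 = 2 - 6 = -4)
Q*S(0) = -4*0 = 0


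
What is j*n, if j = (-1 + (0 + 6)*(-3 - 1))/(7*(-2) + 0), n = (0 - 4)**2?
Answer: 200/7 ≈ 28.571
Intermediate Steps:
n = 16 (n = (-4)**2 = 16)
j = 25/14 (j = (-1 + 6*(-4))/(-14 + 0) = (-1 - 24)/(-14) = -25*(-1/14) = 25/14 ≈ 1.7857)
j*n = (25/14)*16 = 200/7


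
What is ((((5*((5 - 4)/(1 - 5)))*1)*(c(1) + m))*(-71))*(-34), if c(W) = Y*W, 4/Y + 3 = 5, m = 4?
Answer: -18105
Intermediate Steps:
Y = 2 (Y = 4/(-3 + 5) = 4/2 = 4*(1/2) = 2)
c(W) = 2*W
((((5*((5 - 4)/(1 - 5)))*1)*(c(1) + m))*(-71))*(-34) = ((((5*((5 - 4)/(1 - 5)))*1)*(2*1 + 4))*(-71))*(-34) = ((((5*(1/(-4)))*1)*(2 + 4))*(-71))*(-34) = ((((5*(1*(-1/4)))*1)*6)*(-71))*(-34) = ((((5*(-1/4))*1)*6)*(-71))*(-34) = ((-5/4*1*6)*(-71))*(-34) = (-5/4*6*(-71))*(-34) = -15/2*(-71)*(-34) = (1065/2)*(-34) = -18105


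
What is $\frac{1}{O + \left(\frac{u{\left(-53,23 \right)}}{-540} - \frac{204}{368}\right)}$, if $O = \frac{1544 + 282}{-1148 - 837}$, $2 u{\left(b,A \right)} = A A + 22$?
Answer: $- \frac{9861480}{19569439} \approx -0.50392$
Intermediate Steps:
$u{\left(b,A \right)} = 11 + \frac{A^{2}}{2}$ ($u{\left(b,A \right)} = \frac{A A + 22}{2} = \frac{A^{2} + 22}{2} = \frac{22 + A^{2}}{2} = 11 + \frac{A^{2}}{2}$)
$O = - \frac{1826}{1985}$ ($O = \frac{1826}{-1985} = 1826 \left(- \frac{1}{1985}\right) = - \frac{1826}{1985} \approx -0.9199$)
$\frac{1}{O + \left(\frac{u{\left(-53,23 \right)}}{-540} - \frac{204}{368}\right)} = \frac{1}{- \frac{1826}{1985} - \left(\frac{51}{92} - \frac{11 + \frac{23^{2}}{2}}{-540}\right)} = \frac{1}{- \frac{1826}{1985} - \left(\frac{51}{92} - \left(11 + \frac{1}{2} \cdot 529\right) \left(- \frac{1}{540}\right)\right)} = \frac{1}{- \frac{1826}{1985} - \left(\frac{51}{92} - \left(11 + \frac{529}{2}\right) \left(- \frac{1}{540}\right)\right)} = \frac{1}{- \frac{1826}{1985} + \left(\frac{551}{2} \left(- \frac{1}{540}\right) - \frac{51}{92}\right)} = \frac{1}{- \frac{1826}{1985} - \frac{26443}{24840}} = \frac{1}{- \frac{19569439}{9861480}} = - \frac{9861480}{19569439}$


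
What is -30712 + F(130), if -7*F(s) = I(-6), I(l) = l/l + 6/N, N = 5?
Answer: -1074931/35 ≈ -30712.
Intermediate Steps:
I(l) = 11/5 (I(l) = l/l + 6/5 = 1 + 6*(1/5) = 1 + 6/5 = 11/5)
F(s) = -11/35 (F(s) = -1/7*11/5 = -11/35)
-30712 + F(130) = -30712 - 11/35 = -1074931/35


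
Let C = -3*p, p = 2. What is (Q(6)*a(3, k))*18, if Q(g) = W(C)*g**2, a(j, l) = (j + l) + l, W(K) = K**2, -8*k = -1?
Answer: 75816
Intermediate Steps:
k = 1/8 (k = -1/8*(-1) = 1/8 ≈ 0.12500)
C = -6 (C = -3*2 = -6)
a(j, l) = j + 2*l
Q(g) = 36*g**2 (Q(g) = (-6)**2*g**2 = 36*g**2)
(Q(6)*a(3, k))*18 = ((36*6**2)*(3 + 2*(1/8)))*18 = ((36*36)*(3 + 1/4))*18 = (1296*(13/4))*18 = 4212*18 = 75816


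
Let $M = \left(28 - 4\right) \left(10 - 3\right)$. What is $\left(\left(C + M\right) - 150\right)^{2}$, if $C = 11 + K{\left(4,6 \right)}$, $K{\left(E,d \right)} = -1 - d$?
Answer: $484$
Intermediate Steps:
$C = 4$ ($C = 11 - 7 = 4$)
$M = 168$ ($M = 24 \cdot 7 = 168$)
$\left(\left(C + M\right) - 150\right)^{2} = \left(\left(4 + 168\right) - 150\right)^{2} = \left(172 - 150\right)^{2} = 22^{2} = 484$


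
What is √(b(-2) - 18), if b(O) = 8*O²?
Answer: √14 ≈ 3.7417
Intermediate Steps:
√(b(-2) - 18) = √(8*(-2)² - 18) = √(8*4 - 18) = √(32 - 18) = √14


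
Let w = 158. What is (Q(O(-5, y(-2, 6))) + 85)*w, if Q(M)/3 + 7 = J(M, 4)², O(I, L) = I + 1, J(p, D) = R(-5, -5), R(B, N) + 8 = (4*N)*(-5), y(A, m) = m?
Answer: 4022048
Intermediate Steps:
R(B, N) = -8 - 20*N (R(B, N) = -8 + (4*N)*(-5) = -8 - 20*N)
J(p, D) = 92 (J(p, D) = -8 - 20*(-5) = -8 + 100 = 92)
O(I, L) = 1 + I
Q(M) = 25371 (Q(M) = -21 + 3*92² = -21 + 3*8464 = -21 + 25392 = 25371)
(Q(O(-5, y(-2, 6))) + 85)*w = (25371 + 85)*158 = 25456*158 = 4022048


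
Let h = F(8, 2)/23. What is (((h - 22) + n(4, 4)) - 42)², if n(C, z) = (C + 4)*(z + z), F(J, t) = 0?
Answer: 0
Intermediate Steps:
h = 0 (h = 0/23 = 0*(1/23) = 0)
n(C, z) = 2*z*(4 + C) (n(C, z) = (4 + C)*(2*z) = 2*z*(4 + C))
(((h - 22) + n(4, 4)) - 42)² = (((0 - 22) + 2*4*(4 + 4)) - 42)² = ((-22 + 2*4*8) - 42)² = ((-22 + 64) - 42)² = (42 - 42)² = 0² = 0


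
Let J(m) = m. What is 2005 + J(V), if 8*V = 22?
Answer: 8031/4 ≈ 2007.8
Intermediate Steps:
V = 11/4 (V = (1/8)*22 = 11/4 ≈ 2.7500)
2005 + J(V) = 2005 + 11/4 = 8031/4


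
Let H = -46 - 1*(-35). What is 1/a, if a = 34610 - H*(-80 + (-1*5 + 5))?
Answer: 1/33730 ≈ 2.9647e-5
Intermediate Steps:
H = -11 (H = -46 + 35 = -11)
a = 33730 (a = 34610 - (-11)*(-80 + (-1*5 + 5)) = 34610 - (-11)*(-80 + (-5 + 5)) = 34610 - (-11)*(-80 + 0) = 34610 - (-11)*(-80) = 34610 - 1*880 = 34610 - 880 = 33730)
1/a = 1/33730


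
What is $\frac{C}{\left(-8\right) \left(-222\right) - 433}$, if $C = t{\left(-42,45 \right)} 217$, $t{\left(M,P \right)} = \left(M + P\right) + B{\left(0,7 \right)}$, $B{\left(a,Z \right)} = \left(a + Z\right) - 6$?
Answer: $\frac{868}{1343} \approx 0.64631$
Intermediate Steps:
$B{\left(a,Z \right)} = -6 + Z + a$ ($B{\left(a,Z \right)} = \left(Z + a\right) - 6 = -6 + Z + a$)
$t{\left(M,P \right)} = 1 + M + P$ ($t{\left(M,P \right)} = \left(M + P\right) + \left(-6 + 7 + 0\right) = \left(M + P\right) + 1 = 1 + M + P$)
$C = 868$ ($C = \left(1 - 42 + 45\right) 217 = 4 \cdot 217 = 868$)
$\frac{C}{\left(-8\right) \left(-222\right) - 433} = \frac{868}{\left(-8\right) \left(-222\right) - 433} = \frac{868}{1776 - 433} = \frac{868}{1343}$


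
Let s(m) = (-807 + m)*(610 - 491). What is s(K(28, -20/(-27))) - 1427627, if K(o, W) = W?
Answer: -41136440/27 ≈ -1.5236e+6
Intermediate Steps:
s(m) = -96033 + 119*m (s(m) = (-807 + m)*119 = -96033 + 119*m)
s(K(28, -20/(-27))) - 1427627 = (-96033 + 119*(-20/(-27))) - 1427627 = (-96033 + 119*(-20*(-1/27))) - 1427627 = (-96033 + 119*(20/27)) - 1427627 = (-96033 + 2380/27) - 1427627 = -2590511/27 - 1427627 = -41136440/27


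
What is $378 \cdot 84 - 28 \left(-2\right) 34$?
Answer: $33656$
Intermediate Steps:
$378 \cdot 84 - 28 \left(-2\right) 34 = 31752 - \left(-56\right) 34 = 31752 - -1904 = 31752 + 1904 = 33656$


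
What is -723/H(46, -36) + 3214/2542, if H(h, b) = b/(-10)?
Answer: -1521913/7626 ≈ -199.57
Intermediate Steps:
H(h, b) = -b/10 (H(h, b) = b*(-⅒) = -b/10)
-723/H(46, -36) + 3214/2542 = -723/((-⅒*(-36))) + 3214/2542 = -723/18/5 + 3214*(1/2542) = -723*5/18 + 1607/1271 = -1205/6 + 1607/1271 = -1521913/7626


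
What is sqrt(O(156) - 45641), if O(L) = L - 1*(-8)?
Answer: 3*I*sqrt(5053) ≈ 213.25*I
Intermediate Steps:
O(L) = 8 + L (O(L) = L + 8 = 8 + L)
sqrt(O(156) - 45641) = sqrt((8 + 156) - 45641) = sqrt(164 - 45641) = sqrt(-45477) = 3*I*sqrt(5053)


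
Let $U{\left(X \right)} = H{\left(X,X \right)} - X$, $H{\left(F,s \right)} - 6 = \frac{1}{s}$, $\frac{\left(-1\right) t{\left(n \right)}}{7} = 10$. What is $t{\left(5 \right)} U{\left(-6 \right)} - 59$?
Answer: $- \frac{2662}{3} \approx -887.33$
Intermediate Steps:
$t{\left(n \right)} = -70$ ($t{\left(n \right)} = \left(-7\right) 10 = -70$)
$H{\left(F,s \right)} = 6 + \frac{1}{s}$
$U{\left(X \right)} = 6 + \frac{1}{X} - X$ ($U{\left(X \right)} = \left(6 + \frac{1}{X}\right) - X = 6 + \frac{1}{X} - X$)
$t{\left(5 \right)} U{\left(-6 \right)} - 59 = - 70 \left(6 + \frac{1}{-6} - -6\right) - 59 = - 70 \left(6 - \frac{1}{6} + 6\right) - 59 = \left(-70\right) \frac{71}{6} - 59 = - \frac{2485}{3} - 59 = - \frac{2662}{3}$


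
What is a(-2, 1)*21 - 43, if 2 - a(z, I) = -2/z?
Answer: -22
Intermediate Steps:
a(z, I) = 2 + 2/z (a(z, I) = 2 - (-2)/z = 2 + 2/z)
a(-2, 1)*21 - 43 = (2 + 2/(-2))*21 - 43 = (2 + 2*(-½))*21 - 43 = (2 - 1)*21 - 43 = 1*21 - 43 = 21 - 43 = -22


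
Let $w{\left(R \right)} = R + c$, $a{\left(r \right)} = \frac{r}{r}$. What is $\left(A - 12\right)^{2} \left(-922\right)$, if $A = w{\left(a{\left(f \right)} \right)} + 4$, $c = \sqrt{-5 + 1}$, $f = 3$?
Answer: $-41490 + 25816 i \approx -41490.0 + 25816.0 i$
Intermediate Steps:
$c = 2 i$ ($c = \sqrt{-4} = 2 i \approx 2.0 i$)
$a{\left(r \right)} = 1$
$w{\left(R \right)} = R + 2 i$
$A = 5 + 2 i$ ($A = \left(1 + 2 i\right) + 4 = 5 + 2 i \approx 5.0 + 2.0 i$)
$\left(A - 12\right)^{2} \left(-922\right) = \left(\left(5 + 2 i\right) - 12\right)^{2} \left(-922\right) = \left(-7 + 2 i\right)^{2} \left(-922\right) = - 922 \left(-7 + 2 i\right)^{2}$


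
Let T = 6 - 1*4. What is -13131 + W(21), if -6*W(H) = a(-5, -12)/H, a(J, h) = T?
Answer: -827254/63 ≈ -13131.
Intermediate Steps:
T = 2 (T = 6 - 4 = 2)
a(J, h) = 2
W(H) = -1/(3*H)
-13131 + W(21) = -13131 - ⅓/21 = -13131 - ⅓*1/21 = -13131 - 1/63 = -827254/63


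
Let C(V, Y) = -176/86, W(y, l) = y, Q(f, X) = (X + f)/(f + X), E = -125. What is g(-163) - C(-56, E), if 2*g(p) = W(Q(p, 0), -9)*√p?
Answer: 88/43 + I*√163/2 ≈ 2.0465 + 6.3836*I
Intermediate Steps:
Q(f, X) = 1 (Q(f, X) = (X + f)/(X + f) = 1)
C(V, Y) = -88/43 (C(V, Y) = -176*1/86 = -88/43)
g(p) = √p/2 (g(p) = (1*√p)/2 = √p/2)
g(-163) - C(-56, E) = √(-163)/2 - 1*(-88/43) = (I*√163)/2 + 88/43 = I*√163/2 + 88/43 = 88/43 + I*√163/2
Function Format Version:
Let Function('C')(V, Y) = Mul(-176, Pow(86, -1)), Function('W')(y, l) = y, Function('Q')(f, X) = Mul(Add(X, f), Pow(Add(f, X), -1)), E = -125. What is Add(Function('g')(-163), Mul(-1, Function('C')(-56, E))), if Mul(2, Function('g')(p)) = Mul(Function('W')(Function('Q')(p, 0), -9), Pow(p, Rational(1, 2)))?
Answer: Add(Rational(88, 43), Mul(Rational(1, 2), I, Pow(163, Rational(1, 2)))) ≈ Add(2.0465, Mul(6.3836, I))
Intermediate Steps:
Function('Q')(f, X) = 1 (Function('Q')(f, X) = Mul(Add(X, f), Pow(Add(X, f), -1)) = 1)
Function('C')(V, Y) = Rational(-88, 43) (Function('C')(V, Y) = Mul(-176, Rational(1, 86)) = Rational(-88, 43))
Function('g')(p) = Mul(Rational(1, 2), Pow(p, Rational(1, 2))) (Function('g')(p) = Mul(Rational(1, 2), Mul(1, Pow(p, Rational(1, 2)))) = Mul(Rational(1, 2), Pow(p, Rational(1, 2))))
Add(Function('g')(-163), Mul(-1, Function('C')(-56, E))) = Add(Mul(Rational(1, 2), Pow(-163, Rational(1, 2))), Mul(-1, Rational(-88, 43))) = Add(Mul(Rational(1, 2), Mul(I, Pow(163, Rational(1, 2)))), Rational(88, 43)) = Add(Mul(Rational(1, 2), I, Pow(163, Rational(1, 2))), Rational(88, 43)) = Add(Rational(88, 43), Mul(Rational(1, 2), I, Pow(163, Rational(1, 2))))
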